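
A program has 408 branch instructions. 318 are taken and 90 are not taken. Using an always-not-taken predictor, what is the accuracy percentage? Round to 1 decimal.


Predictor: always-not-taken
Correct predictions = 90
Accuracy = 90 / 408 * 100 = 22.1%

22.1


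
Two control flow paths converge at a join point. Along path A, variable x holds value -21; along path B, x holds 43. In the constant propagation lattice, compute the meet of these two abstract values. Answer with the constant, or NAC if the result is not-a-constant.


Meet operation: if both paths give the same constant, result is that constant; if they differ, result is NAC (not-a-constant).
Path A: -21, Path B: 43 -> differ
Result: not-a-constant -> NAC

NAC


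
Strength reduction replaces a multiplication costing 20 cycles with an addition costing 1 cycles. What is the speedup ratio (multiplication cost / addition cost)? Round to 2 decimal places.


Ratio = mult_cost / add_cost = 20 / 1 = 20.0

20.0


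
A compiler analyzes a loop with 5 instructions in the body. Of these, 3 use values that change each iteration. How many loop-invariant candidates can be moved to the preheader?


Invariant candidates = total - loop-dependent
= 5 - 3 = 2

2


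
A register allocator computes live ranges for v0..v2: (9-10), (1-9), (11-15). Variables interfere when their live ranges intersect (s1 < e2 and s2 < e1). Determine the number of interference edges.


Check all pairs for overlapping intervals.
Two intervals (s1,e1) and (s2,e2) overlap if s1 < e2 and s2 < e1.
v0 (9-10) vs v1..v2: overlaps none -> 0
v1 (1-9) vs v2: overlaps none -> 0
Total overlapping pairs = 0 + 0 = 0

0


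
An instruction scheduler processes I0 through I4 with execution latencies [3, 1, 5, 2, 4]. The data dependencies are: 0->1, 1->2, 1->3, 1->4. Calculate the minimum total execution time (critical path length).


Compute longest path through dependency graph: dist(Ik) = max over predecessors of dist + latency(Ik).
dist(I0) = latency 3 = 3
dist(I1) = dist(I0) + 1 = 3 + 1 = 4
dist(I2) = dist(I1) + 5 = 4 + 5 = 9
dist(I3) = dist(I1) + 2 = 4 + 2 = 6
dist(I4) = dist(I1) + 4 = 4 + 4 = 8
Critical path = max dist = 9

9


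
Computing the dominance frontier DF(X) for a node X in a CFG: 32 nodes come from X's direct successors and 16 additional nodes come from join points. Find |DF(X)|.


DF(X) = direct successor contributions + join point contributions
= 32 + 16 = 48

48


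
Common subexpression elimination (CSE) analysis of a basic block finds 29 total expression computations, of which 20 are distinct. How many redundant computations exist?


CSE count = total expressions - unique expressions
= 29 - 20 = 9

9


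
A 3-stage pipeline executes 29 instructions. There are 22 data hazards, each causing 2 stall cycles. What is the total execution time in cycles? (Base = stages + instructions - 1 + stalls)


Base cycles = 3 + 29 - 1 = 31
Total stalls = 22 * 2 = 44
Total = 31 + 44 = 75

75


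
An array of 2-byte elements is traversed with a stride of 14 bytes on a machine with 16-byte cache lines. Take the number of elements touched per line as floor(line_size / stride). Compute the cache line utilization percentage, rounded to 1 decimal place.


Elements per cache line = floor(16 / 14) = 1
Bytes used = 1 * 2 = 2
Utilization = 2 / 16 * 100 = 12.5%

12.5


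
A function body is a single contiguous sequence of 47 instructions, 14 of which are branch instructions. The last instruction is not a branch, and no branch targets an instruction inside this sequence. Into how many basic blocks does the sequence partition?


With no in-sequence branch targets, the leaders are the first instruction plus the instruction after each branch.
Number of basic blocks = branches + 1
= 14 + 1 = 15

15


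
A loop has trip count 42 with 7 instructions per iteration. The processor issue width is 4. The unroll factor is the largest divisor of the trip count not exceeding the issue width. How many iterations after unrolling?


Largest divisor of 42 <= 4 is 3
New iterations = 42 / 3 = 14

14


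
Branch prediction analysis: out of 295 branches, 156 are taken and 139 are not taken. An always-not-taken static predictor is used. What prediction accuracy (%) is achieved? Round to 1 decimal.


Predictor: always-not-taken
Correct predictions = 139
Accuracy = 139 / 295 * 100 = 47.1%

47.1


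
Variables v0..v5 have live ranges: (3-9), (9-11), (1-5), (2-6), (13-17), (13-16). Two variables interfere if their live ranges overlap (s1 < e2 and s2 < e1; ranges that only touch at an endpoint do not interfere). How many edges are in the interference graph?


Check all pairs for overlapping intervals.
Two intervals (s1,e1) and (s2,e2) overlap if s1 < e2 and s2 < e1.
v0 (3-9) vs v1..v5: overlaps v2, v3 -> 2
v1 (9-11) vs v2..v5: overlaps none -> 0
v2 (1-5) vs v3..v5: overlaps v3 -> 1
v3 (2-6) vs v4..v5: overlaps none -> 0
v4 (13-17) vs v5: overlaps v5 -> 1
Total overlapping pairs = 2 + 0 + 1 + 0 + 1 = 4

4


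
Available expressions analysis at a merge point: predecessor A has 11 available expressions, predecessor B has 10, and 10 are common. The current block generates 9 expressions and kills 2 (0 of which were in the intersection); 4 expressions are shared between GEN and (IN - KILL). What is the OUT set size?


IN = intersection of predecessors = 10
IN - KILL = 10 - 0 = 10
|OUT| = |GEN| + |IN - KILL| - |GEN ∩ (IN - KILL)| = 9 + 10 - 4 = 15

15


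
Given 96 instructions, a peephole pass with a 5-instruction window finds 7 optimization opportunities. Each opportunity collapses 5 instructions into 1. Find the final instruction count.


Each match removes 4 instructions.
Total removed = 7 * 4 = 28
Remaining = 96 - 28 = 68

68


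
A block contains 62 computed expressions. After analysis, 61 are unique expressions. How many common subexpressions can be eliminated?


CSE count = total expressions - unique expressions
= 62 - 61 = 1

1


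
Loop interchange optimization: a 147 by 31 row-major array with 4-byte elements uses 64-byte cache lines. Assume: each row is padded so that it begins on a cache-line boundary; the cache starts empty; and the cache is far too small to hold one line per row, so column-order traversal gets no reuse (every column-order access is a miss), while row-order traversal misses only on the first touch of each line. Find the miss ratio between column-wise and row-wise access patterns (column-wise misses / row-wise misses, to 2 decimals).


Each row occupies 31 * 4 = 124 bytes and starts on a line boundary, so it spans ceil(124 / 64) = 2 cache lines.
Row-major traversal misses (one per line touched): 147 * ceil(31 * 4 / 64) = 294
Column-major traversal misses (no reuse, every access misses): 147 * 31 = 4557
Ratio = 4557 / 294 = 15.5

15.5


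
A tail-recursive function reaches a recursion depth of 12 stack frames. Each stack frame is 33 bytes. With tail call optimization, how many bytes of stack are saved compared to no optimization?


Without TCO: 12 * 33 = 396 bytes
With TCO: reuse 1 frame = 33 bytes
Savings = 396 - 33 = 363

363


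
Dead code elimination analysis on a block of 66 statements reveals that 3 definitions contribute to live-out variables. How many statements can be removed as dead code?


Dead code = total statements - live definitions
= 66 - 3 = 63

63


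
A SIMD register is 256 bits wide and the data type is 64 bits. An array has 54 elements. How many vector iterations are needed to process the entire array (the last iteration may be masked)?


Width = 256 / 64 = 4 elements per vector op
Iterations = ceil(54 / 4) = 14

14


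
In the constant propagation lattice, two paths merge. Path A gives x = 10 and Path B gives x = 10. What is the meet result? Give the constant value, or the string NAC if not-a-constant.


Meet operation: if both paths give the same constant, result is that constant; if they differ, result is NAC (not-a-constant).
Path A: 10, Path B: 10 -> equal
Result: constant -> 10

10


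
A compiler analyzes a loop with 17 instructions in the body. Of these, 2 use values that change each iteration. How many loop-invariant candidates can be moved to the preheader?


Invariant candidates = total - loop-dependent
= 17 - 2 = 15

15


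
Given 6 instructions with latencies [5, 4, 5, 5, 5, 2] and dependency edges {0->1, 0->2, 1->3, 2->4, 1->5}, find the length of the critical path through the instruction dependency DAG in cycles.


Compute longest path through dependency graph: dist(Ik) = max over predecessors of dist + latency(Ik).
dist(I0) = latency 5 = 5
dist(I1) = dist(I0) + 4 = 5 + 4 = 9
dist(I2) = dist(I0) + 5 = 5 + 5 = 10
dist(I3) = dist(I1) + 5 = 9 + 5 = 14
dist(I4) = dist(I2) + 5 = 10 + 5 = 15
dist(I5) = dist(I1) + 2 = 9 + 2 = 11
Critical path = max dist = 15

15


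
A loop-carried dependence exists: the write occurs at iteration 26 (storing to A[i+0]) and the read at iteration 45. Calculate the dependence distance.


Distance = read iteration - write iteration
= 45 - 26 = 19

19


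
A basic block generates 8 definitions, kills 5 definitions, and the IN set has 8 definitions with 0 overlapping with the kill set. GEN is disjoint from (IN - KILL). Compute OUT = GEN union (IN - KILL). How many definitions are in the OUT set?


IN - KILL: 8 - 0 = 8 surviving definitions
OUT = GEN + surviving = 8 + 8 = 16

16


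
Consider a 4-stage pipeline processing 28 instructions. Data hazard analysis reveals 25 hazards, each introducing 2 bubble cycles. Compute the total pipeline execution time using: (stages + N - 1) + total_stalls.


Base cycles = 4 + 28 - 1 = 31
Total stalls = 25 * 2 = 50
Total = 31 + 50 = 81

81


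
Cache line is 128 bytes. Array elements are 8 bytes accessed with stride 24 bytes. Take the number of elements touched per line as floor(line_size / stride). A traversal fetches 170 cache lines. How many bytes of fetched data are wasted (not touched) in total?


Elements per line = floor(128 / 24) = 5
Bytes used per line = 5 * 8 = 40
Wasted per line = 128 - 40 = 88
Total wasted = 88 * 170 = 14960

14960


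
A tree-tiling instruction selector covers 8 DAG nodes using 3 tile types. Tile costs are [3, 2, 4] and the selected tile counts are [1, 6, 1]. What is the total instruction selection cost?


Total cost = sum(count_i * cost_i)
= 1*3 + 6*2 + 1*4
= 19

19


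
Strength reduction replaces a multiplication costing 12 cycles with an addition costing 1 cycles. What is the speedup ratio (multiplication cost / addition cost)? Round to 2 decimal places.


Ratio = mult_cost / add_cost = 12 / 1 = 12.0

12.0


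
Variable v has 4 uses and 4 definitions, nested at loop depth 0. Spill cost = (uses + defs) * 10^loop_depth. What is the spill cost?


uses + defs = 4 + 4 = 8
10^0 = 1
Spill cost = 8 * 1 = 8

8


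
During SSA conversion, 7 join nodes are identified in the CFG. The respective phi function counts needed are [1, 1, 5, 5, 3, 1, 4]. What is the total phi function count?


Total phi functions = sum of phi functions at each join node
= 1 + 1 + 5 + 5 + 3 + 1 + 4 = 20

20


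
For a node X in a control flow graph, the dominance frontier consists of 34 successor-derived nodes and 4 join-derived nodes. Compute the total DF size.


DF(X) = direct successor contributions + join point contributions
= 34 + 4 = 38

38


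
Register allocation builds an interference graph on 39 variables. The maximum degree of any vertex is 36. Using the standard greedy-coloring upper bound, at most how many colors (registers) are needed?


Greedy coloring never needs more than (max_degree + 1) colors: when coloring a vertex, at most max_degree neighbors are already colored.
Upper bound = 36 + 1 = 37

37


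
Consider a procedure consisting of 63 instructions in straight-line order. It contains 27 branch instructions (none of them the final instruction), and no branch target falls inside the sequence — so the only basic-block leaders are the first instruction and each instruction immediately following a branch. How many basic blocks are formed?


With no in-sequence branch targets, the leaders are the first instruction plus the instruction after each branch.
Number of basic blocks = branches + 1
= 27 + 1 = 28

28


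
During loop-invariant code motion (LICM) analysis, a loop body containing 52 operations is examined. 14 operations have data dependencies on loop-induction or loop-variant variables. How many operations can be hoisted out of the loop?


Invariant candidates = total - loop-dependent
= 52 - 14 = 38

38


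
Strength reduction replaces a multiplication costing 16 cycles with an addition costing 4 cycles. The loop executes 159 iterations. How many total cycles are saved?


Per-iteration saving = 16 - 4 = 12
Total saved = 159 * 12 = 1908

1908


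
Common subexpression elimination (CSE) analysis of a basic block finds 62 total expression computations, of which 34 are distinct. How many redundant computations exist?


CSE count = total expressions - unique expressions
= 62 - 34 = 28

28


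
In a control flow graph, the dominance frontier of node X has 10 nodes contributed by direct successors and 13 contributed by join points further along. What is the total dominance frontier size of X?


DF(X) = direct successor contributions + join point contributions
= 10 + 13 = 23

23


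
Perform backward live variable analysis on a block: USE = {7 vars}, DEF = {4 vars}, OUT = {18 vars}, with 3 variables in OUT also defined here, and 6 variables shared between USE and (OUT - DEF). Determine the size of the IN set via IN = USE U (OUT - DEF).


OUT - DEF: 18 - 3 = 15
|IN| = |USE| + |OUT - DEF| - |USE ∩ (OUT - DEF)| = 7 + 15 - 6 = 16

16


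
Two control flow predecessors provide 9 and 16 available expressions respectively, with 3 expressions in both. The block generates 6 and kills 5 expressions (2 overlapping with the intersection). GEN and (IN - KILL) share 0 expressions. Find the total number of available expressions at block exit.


IN = intersection of predecessors = 3
IN - KILL = 3 - 2 = 1
|OUT| = |GEN| + |IN - KILL| - |GEN ∩ (IN - KILL)| = 6 + 1 - 0 = 7

7


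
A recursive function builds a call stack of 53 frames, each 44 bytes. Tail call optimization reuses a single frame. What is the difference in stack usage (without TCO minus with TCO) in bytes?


Without TCO: 53 * 44 = 2332 bytes
With TCO: reuse 1 frame = 44 bytes
Savings = 2332 - 44 = 2288

2288


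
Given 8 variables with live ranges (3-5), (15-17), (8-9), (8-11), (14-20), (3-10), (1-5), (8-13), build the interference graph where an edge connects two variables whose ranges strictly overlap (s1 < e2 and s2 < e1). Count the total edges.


Check all pairs for overlapping intervals.
Two intervals (s1,e1) and (s2,e2) overlap if s1 < e2 and s2 < e1.
v0 (3-5) vs v1..v7: overlaps v5, v6 -> 2
v1 (15-17) vs v2..v7: overlaps v4 -> 1
v2 (8-9) vs v3..v7: overlaps v3, v5, v7 -> 3
v3 (8-11) vs v4..v7: overlaps v5, v7 -> 2
v4 (14-20) vs v5..v7: overlaps none -> 0
v5 (3-10) vs v6..v7: overlaps v6, v7 -> 2
v6 (1-5) vs v7: overlaps none -> 0
Total overlapping pairs = 2 + 1 + 3 + 2 + 0 + 2 + 0 = 10

10


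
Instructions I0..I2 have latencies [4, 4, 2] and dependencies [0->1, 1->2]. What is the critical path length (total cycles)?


Compute longest path through dependency graph: dist(Ik) = max over predecessors of dist + latency(Ik).
dist(I0) = latency 4 = 4
dist(I1) = dist(I0) + 4 = 4 + 4 = 8
dist(I2) = dist(I1) + 2 = 8 + 2 = 10
Critical path = max dist = 10

10


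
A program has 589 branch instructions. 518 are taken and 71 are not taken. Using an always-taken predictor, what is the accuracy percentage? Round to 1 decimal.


Predictor: always-taken
Correct predictions = 518
Accuracy = 518 / 589 * 100 = 87.9%

87.9


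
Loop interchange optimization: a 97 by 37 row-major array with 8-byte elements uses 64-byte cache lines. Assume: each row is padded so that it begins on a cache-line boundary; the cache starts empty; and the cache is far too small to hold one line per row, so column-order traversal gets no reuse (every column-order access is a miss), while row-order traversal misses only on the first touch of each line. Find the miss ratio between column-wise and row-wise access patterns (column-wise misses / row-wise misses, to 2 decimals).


Each row occupies 37 * 8 = 296 bytes and starts on a line boundary, so it spans ceil(296 / 64) = 5 cache lines.
Row-major traversal misses (one per line touched): 97 * ceil(37 * 8 / 64) = 485
Column-major traversal misses (no reuse, every access misses): 97 * 37 = 3589
Ratio = 3589 / 485 = 7.4

7.4


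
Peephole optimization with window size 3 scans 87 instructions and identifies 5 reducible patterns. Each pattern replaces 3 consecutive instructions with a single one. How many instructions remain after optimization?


Each match removes 2 instructions.
Total removed = 5 * 2 = 10
Remaining = 87 - 10 = 77

77


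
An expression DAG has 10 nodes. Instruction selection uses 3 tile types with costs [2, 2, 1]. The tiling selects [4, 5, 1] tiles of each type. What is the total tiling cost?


Total cost = sum(count_i * cost_i)
= 4*2 + 5*2 + 1*1
= 19

19


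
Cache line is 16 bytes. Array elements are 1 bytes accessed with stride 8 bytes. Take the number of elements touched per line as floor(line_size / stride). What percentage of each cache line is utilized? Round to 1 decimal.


Elements per cache line = floor(16 / 8) = 2
Bytes used = 2 * 1 = 2
Utilization = 2 / 16 * 100 = 12.5%

12.5


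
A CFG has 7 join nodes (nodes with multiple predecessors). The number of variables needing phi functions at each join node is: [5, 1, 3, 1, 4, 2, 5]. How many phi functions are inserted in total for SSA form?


Total phi functions = sum of phi functions at each join node
= 5 + 1 + 3 + 1 + 4 + 2 + 5 = 21

21


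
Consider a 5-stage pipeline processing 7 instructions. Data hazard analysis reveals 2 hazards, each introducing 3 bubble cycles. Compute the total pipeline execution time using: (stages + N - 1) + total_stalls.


Base cycles = 5 + 7 - 1 = 11
Total stalls = 2 * 3 = 6
Total = 11 + 6 = 17

17


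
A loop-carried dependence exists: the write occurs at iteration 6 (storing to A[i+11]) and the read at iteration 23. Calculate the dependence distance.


Distance = read iteration - write iteration
= 23 - 6 = 17

17


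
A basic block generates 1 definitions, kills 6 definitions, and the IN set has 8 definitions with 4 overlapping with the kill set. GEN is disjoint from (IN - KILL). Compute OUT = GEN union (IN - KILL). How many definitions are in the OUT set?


IN - KILL: 8 - 4 = 4 surviving definitions
OUT = GEN + surviving = 1 + 4 = 5

5


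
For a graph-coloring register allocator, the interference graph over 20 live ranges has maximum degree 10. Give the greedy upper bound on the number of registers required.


Greedy coloring never needs more than (max_degree + 1) colors: when coloring a vertex, at most max_degree neighbors are already colored.
Upper bound = 10 + 1 = 11

11


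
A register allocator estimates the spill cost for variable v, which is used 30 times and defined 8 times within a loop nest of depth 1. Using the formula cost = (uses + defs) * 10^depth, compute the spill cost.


uses + defs = 30 + 8 = 38
10^1 = 10
Spill cost = 38 * 10 = 380

380


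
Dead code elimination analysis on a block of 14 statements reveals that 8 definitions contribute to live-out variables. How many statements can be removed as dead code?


Dead code = total statements - live definitions
= 14 - 8 = 6

6


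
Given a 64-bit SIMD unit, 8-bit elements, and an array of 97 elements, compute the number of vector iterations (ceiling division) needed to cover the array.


Width = 64 / 8 = 8 elements per vector op
Iterations = ceil(97 / 8) = 13

13


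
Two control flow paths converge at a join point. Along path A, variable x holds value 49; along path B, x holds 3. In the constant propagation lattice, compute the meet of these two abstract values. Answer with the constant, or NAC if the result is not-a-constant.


Meet operation: if both paths give the same constant, result is that constant; if they differ, result is NAC (not-a-constant).
Path A: 49, Path B: 3 -> differ
Result: not-a-constant -> NAC

NAC


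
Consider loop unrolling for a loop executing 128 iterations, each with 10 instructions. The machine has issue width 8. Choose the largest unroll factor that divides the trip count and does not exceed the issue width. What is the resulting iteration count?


Largest divisor of 128 <= 8 is 8
New iterations = 128 / 8 = 16

16


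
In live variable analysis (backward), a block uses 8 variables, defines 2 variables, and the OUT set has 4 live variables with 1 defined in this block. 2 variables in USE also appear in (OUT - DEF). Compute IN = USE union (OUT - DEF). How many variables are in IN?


OUT - DEF: 4 - 1 = 3
|IN| = |USE| + |OUT - DEF| - |USE ∩ (OUT - DEF)| = 8 + 3 - 2 = 9

9


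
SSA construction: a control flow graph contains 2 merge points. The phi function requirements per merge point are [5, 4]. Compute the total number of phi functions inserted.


Total phi functions = sum of phi functions at each join node
= 5 + 4 = 9

9


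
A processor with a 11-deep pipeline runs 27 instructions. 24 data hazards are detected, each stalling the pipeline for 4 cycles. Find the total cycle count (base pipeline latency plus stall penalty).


Base cycles = 11 + 27 - 1 = 37
Total stalls = 24 * 4 = 96
Total = 37 + 96 = 133

133


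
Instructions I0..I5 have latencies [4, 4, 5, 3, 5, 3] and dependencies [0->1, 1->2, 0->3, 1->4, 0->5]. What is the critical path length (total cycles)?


Compute longest path through dependency graph: dist(Ik) = max over predecessors of dist + latency(Ik).
dist(I0) = latency 4 = 4
dist(I1) = dist(I0) + 4 = 4 + 4 = 8
dist(I2) = dist(I1) + 5 = 8 + 5 = 13
dist(I3) = dist(I0) + 3 = 4 + 3 = 7
dist(I4) = dist(I1) + 5 = 8 + 5 = 13
dist(I5) = dist(I0) + 3 = 4 + 3 = 7
Critical path = max dist = 13

13


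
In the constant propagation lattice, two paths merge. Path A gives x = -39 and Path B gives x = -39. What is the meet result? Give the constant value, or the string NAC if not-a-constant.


Meet operation: if both paths give the same constant, result is that constant; if they differ, result is NAC (not-a-constant).
Path A: -39, Path B: -39 -> equal
Result: constant -> -39

-39


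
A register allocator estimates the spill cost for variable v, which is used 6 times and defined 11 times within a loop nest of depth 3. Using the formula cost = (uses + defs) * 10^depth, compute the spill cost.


uses + defs = 6 + 11 = 17
10^3 = 1000
Spill cost = 17 * 1000 = 17000

17000


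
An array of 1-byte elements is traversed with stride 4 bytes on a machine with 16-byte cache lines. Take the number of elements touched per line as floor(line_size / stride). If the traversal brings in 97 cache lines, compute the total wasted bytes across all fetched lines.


Elements per line = floor(16 / 4) = 4
Bytes used per line = 4 * 1 = 4
Wasted per line = 16 - 4 = 12
Total wasted = 12 * 97 = 1164

1164


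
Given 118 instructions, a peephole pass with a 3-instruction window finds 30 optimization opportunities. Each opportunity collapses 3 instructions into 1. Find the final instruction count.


Each match removes 2 instructions.
Total removed = 30 * 2 = 60
Remaining = 118 - 60 = 58

58


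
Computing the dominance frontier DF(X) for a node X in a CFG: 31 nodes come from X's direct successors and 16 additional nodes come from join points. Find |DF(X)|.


DF(X) = direct successor contributions + join point contributions
= 31 + 16 = 47

47


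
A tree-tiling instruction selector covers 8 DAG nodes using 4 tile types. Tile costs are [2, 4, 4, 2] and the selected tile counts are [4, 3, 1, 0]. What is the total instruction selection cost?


Total cost = sum(count_i * cost_i)
= 4*2 + 3*4 + 1*4 + 0*2
= 24

24


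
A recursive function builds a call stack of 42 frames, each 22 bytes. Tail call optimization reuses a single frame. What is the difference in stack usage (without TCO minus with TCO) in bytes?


Without TCO: 42 * 22 = 924 bytes
With TCO: reuse 1 frame = 22 bytes
Savings = 924 - 22 = 902

902


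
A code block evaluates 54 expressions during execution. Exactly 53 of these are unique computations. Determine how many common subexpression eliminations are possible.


CSE count = total expressions - unique expressions
= 54 - 53 = 1

1


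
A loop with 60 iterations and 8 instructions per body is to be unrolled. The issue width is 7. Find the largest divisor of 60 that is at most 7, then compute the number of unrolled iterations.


Largest divisor of 60 <= 7 is 6
New iterations = 60 / 6 = 10

10


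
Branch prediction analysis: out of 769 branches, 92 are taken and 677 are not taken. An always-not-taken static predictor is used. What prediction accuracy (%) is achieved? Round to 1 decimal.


Predictor: always-not-taken
Correct predictions = 677
Accuracy = 677 / 769 * 100 = 88.0%

88.0


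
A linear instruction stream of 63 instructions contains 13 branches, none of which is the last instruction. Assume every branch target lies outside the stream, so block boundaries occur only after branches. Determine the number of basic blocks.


With no in-sequence branch targets, the leaders are the first instruction plus the instruction after each branch.
Number of basic blocks = branches + 1
= 13 + 1 = 14

14


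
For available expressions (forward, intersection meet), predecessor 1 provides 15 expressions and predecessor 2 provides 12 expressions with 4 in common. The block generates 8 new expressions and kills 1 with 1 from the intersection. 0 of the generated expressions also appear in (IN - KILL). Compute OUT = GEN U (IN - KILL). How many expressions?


IN = intersection of predecessors = 4
IN - KILL = 4 - 1 = 3
|OUT| = |GEN| + |IN - KILL| - |GEN ∩ (IN - KILL)| = 8 + 3 - 0 = 11

11


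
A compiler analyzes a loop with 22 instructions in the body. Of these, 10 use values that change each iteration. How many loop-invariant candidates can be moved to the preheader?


Invariant candidates = total - loop-dependent
= 22 - 10 = 12

12


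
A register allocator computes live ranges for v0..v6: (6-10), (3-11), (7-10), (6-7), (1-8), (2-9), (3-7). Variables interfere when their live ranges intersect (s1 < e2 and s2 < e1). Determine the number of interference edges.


Check all pairs for overlapping intervals.
Two intervals (s1,e1) and (s2,e2) overlap if s1 < e2 and s2 < e1.
v0 (6-10) vs v1..v6: overlaps v1, v2, v3, v4, v5, v6 -> 6
v1 (3-11) vs v2..v6: overlaps v2, v3, v4, v5, v6 -> 5
v2 (7-10) vs v3..v6: overlaps v4, v5 -> 2
v3 (6-7) vs v4..v6: overlaps v4, v5, v6 -> 3
v4 (1-8) vs v5..v6: overlaps v5, v6 -> 2
v5 (2-9) vs v6: overlaps v6 -> 1
Total overlapping pairs = 6 + 5 + 2 + 3 + 2 + 1 = 19

19


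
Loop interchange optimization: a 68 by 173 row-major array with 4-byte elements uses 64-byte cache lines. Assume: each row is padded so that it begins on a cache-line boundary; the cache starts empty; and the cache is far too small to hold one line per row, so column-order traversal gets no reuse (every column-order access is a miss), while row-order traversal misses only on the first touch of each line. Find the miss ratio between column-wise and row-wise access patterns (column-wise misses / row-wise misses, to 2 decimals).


Each row occupies 173 * 4 = 692 bytes and starts on a line boundary, so it spans ceil(692 / 64) = 11 cache lines.
Row-major traversal misses (one per line touched): 68 * ceil(173 * 4 / 64) = 748
Column-major traversal misses (no reuse, every access misses): 68 * 173 = 11764
Ratio = 11764 / 748 = 15.73

15.73


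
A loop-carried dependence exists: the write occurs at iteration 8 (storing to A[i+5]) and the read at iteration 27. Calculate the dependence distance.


Distance = read iteration - write iteration
= 27 - 8 = 19

19


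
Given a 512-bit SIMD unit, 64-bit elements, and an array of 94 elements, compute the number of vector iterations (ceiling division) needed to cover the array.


Width = 512 / 64 = 8 elements per vector op
Iterations = ceil(94 / 8) = 12

12


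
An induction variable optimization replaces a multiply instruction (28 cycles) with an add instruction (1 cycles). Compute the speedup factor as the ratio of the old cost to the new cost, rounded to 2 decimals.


Ratio = mult_cost / add_cost = 28 / 1 = 28.0

28.0


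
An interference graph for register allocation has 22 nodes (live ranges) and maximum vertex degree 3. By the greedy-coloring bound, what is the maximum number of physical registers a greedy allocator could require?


Greedy coloring never needs more than (max_degree + 1) colors: when coloring a vertex, at most max_degree neighbors are already colored.
Upper bound = 3 + 1 = 4

4


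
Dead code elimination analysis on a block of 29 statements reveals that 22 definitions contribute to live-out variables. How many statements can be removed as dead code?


Dead code = total statements - live definitions
= 29 - 22 = 7

7


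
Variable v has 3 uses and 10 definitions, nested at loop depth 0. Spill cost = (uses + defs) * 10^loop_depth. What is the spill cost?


uses + defs = 3 + 10 = 13
10^0 = 1
Spill cost = 13 * 1 = 13

13


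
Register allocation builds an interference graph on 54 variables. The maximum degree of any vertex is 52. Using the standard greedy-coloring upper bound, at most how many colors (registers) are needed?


Greedy coloring never needs more than (max_degree + 1) colors: when coloring a vertex, at most max_degree neighbors are already colored.
Upper bound = 52 + 1 = 53

53


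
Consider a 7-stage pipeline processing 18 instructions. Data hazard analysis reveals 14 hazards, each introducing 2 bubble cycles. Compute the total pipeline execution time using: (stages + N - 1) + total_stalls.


Base cycles = 7 + 18 - 1 = 24
Total stalls = 14 * 2 = 28
Total = 24 + 28 = 52

52


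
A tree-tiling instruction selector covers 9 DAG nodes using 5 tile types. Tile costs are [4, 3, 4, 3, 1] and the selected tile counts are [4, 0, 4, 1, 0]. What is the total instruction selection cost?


Total cost = sum(count_i * cost_i)
= 4*4 + 0*3 + 4*4 + 1*3 + 0*1
= 35

35


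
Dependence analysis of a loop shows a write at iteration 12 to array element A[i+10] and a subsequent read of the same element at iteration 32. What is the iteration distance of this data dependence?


Distance = read iteration - write iteration
= 32 - 12 = 20

20


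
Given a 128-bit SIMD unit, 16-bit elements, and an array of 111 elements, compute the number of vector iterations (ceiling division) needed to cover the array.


Width = 128 / 16 = 8 elements per vector op
Iterations = ceil(111 / 8) = 14

14


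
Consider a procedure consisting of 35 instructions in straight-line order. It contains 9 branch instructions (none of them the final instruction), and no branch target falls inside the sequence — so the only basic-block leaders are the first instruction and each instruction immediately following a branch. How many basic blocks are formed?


With no in-sequence branch targets, the leaders are the first instruction plus the instruction after each branch.
Number of basic blocks = branches + 1
= 9 + 1 = 10

10


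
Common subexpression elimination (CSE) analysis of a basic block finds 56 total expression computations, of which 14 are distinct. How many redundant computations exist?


CSE count = total expressions - unique expressions
= 56 - 14 = 42

42


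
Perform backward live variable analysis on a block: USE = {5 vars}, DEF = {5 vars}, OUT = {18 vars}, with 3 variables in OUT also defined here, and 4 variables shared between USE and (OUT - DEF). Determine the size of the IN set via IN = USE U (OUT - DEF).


OUT - DEF: 18 - 3 = 15
|IN| = |USE| + |OUT - DEF| - |USE ∩ (OUT - DEF)| = 5 + 15 - 4 = 16

16


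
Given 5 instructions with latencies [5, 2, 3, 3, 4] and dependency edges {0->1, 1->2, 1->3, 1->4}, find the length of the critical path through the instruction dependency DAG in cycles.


Compute longest path through dependency graph: dist(Ik) = max over predecessors of dist + latency(Ik).
dist(I0) = latency 5 = 5
dist(I1) = dist(I0) + 2 = 5 + 2 = 7
dist(I2) = dist(I1) + 3 = 7 + 3 = 10
dist(I3) = dist(I1) + 3 = 7 + 3 = 10
dist(I4) = dist(I1) + 4 = 7 + 4 = 11
Critical path = max dist = 11

11


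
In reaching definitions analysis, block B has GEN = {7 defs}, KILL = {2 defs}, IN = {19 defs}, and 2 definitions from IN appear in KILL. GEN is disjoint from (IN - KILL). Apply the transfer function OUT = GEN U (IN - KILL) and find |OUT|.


IN - KILL: 19 - 2 = 17 surviving definitions
OUT = GEN + surviving = 7 + 17 = 24

24


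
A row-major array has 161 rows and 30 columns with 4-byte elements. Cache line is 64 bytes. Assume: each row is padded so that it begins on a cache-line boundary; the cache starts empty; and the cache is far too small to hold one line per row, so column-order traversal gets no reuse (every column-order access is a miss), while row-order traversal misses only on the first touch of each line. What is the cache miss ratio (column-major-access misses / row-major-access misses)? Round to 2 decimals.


Each row occupies 30 * 4 = 120 bytes and starts on a line boundary, so it spans ceil(120 / 64) = 2 cache lines.
Row-major traversal misses (one per line touched): 161 * ceil(30 * 4 / 64) = 322
Column-major traversal misses (no reuse, every access misses): 161 * 30 = 4830
Ratio = 4830 / 322 = 15.0

15.0


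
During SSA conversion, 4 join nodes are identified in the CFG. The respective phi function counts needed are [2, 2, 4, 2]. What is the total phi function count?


Total phi functions = sum of phi functions at each join node
= 2 + 2 + 4 + 2 = 10

10


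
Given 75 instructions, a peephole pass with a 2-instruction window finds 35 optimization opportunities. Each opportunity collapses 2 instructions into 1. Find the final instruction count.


Each match removes 1 instructions.
Total removed = 35 * 1 = 35
Remaining = 75 - 35 = 40

40


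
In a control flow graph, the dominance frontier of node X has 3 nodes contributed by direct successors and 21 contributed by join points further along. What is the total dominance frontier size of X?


DF(X) = direct successor contributions + join point contributions
= 3 + 21 = 24

24


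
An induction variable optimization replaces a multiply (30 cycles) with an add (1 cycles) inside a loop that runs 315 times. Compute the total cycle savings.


Per-iteration saving = 30 - 1 = 29
Total saved = 315 * 29 = 9135

9135


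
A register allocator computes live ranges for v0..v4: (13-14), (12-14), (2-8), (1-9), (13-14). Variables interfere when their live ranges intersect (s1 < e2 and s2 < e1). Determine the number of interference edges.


Check all pairs for overlapping intervals.
Two intervals (s1,e1) and (s2,e2) overlap if s1 < e2 and s2 < e1.
v0 (13-14) vs v1..v4: overlaps v1, v4 -> 2
v1 (12-14) vs v2..v4: overlaps v4 -> 1
v2 (2-8) vs v3..v4: overlaps v3 -> 1
v3 (1-9) vs v4: overlaps none -> 0
Total overlapping pairs = 2 + 1 + 1 + 0 = 4

4


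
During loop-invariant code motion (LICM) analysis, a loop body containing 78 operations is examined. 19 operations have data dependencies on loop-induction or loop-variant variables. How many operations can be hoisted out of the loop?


Invariant candidates = total - loop-dependent
= 78 - 19 = 59

59


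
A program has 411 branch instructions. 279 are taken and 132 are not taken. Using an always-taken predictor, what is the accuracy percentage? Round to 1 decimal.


Predictor: always-taken
Correct predictions = 279
Accuracy = 279 / 411 * 100 = 67.9%

67.9


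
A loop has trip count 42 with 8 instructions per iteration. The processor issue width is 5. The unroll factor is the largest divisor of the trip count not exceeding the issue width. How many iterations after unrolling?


Largest divisor of 42 <= 5 is 3
New iterations = 42 / 3 = 14

14


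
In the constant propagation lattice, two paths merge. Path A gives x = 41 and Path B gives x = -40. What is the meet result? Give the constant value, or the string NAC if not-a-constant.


Meet operation: if both paths give the same constant, result is that constant; if they differ, result is NAC (not-a-constant).
Path A: 41, Path B: -40 -> differ
Result: not-a-constant -> NAC

NAC


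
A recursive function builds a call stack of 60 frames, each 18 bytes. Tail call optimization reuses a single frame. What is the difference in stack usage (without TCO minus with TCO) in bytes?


Without TCO: 60 * 18 = 1080 bytes
With TCO: reuse 1 frame = 18 bytes
Savings = 1080 - 18 = 1062

1062


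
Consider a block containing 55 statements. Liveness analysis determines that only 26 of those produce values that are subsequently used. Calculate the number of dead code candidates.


Dead code = total statements - live definitions
= 55 - 26 = 29

29


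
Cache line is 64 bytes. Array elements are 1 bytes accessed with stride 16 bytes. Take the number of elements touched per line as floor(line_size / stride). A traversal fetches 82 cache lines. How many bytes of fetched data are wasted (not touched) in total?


Elements per line = floor(64 / 16) = 4
Bytes used per line = 4 * 1 = 4
Wasted per line = 64 - 4 = 60
Total wasted = 60 * 82 = 4920

4920


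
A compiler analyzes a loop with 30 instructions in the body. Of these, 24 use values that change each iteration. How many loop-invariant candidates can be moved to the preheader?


Invariant candidates = total - loop-dependent
= 30 - 24 = 6

6


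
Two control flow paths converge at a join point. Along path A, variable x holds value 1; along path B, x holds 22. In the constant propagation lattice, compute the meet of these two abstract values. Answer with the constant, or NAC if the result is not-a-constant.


Meet operation: if both paths give the same constant, result is that constant; if they differ, result is NAC (not-a-constant).
Path A: 1, Path B: 22 -> differ
Result: not-a-constant -> NAC

NAC


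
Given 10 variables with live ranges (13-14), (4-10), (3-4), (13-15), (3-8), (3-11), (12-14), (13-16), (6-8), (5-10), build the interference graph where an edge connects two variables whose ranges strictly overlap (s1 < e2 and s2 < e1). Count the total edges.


Check all pairs for overlapping intervals.
Two intervals (s1,e1) and (s2,e2) overlap if s1 < e2 and s2 < e1.
v0 (13-14) vs v1..v9: overlaps v3, v6, v7 -> 3
v1 (4-10) vs v2..v9: overlaps v4, v5, v8, v9 -> 4
v2 (3-4) vs v3..v9: overlaps v4, v5 -> 2
v3 (13-15) vs v4..v9: overlaps v6, v7 -> 2
v4 (3-8) vs v5..v9: overlaps v5, v8, v9 -> 3
v5 (3-11) vs v6..v9: overlaps v8, v9 -> 2
v6 (12-14) vs v7..v9: overlaps v7 -> 1
v7 (13-16) vs v8..v9: overlaps none -> 0
v8 (6-8) vs v9: overlaps v9 -> 1
Total overlapping pairs = 3 + 4 + 2 + 2 + 3 + 2 + 1 + 0 + 1 = 18

18


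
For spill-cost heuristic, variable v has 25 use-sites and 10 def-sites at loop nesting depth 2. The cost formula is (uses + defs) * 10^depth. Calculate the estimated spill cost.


uses + defs = 25 + 10 = 35
10^2 = 100
Spill cost = 35 * 100 = 3500

3500


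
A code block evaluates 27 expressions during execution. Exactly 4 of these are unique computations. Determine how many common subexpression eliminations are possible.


CSE count = total expressions - unique expressions
= 27 - 4 = 23

23


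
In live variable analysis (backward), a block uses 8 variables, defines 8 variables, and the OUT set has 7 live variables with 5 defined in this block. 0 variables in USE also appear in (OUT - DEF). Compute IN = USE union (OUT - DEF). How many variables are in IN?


OUT - DEF: 7 - 5 = 2
|IN| = |USE| + |OUT - DEF| - |USE ∩ (OUT - DEF)| = 8 + 2 - 0 = 10

10
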